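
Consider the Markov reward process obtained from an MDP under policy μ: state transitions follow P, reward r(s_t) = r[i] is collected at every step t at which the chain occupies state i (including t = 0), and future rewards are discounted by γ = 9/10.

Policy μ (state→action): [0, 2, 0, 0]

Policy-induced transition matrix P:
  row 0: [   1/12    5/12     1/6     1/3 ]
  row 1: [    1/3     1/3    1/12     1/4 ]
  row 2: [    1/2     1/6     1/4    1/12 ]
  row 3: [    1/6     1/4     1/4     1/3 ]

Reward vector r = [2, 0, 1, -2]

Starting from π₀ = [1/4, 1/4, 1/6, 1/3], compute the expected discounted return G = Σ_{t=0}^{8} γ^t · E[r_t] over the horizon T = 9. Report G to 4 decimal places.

G = 0.8127

t=0: π = [0.2500, 0.2500, 0.1667, 0.3333], E[r] = 0.0000, γ^t·E[r] = 0.000000, running G = 0.000000
t=1: π = [0.2431, 0.2986, 0.1875, 0.2708], E[r] = 0.1319, γ^t·E[r] = 0.118750, running G = 0.118750
t=2: π = [0.2587, 0.2998, 0.1800, 0.2616], E[r] = 0.1742, γ^t·E[r] = 0.141094, running G = 0.259844
t=3: π = [0.2551, 0.3031, 0.1785, 0.2634], E[r] = 0.1619, γ^t·E[r] = 0.118020, running G = 0.377863
t=4: π = [0.2554, 0.3029, 0.1782, 0.2635], E[r] = 0.1622, γ^t·E[r] = 0.106394, running G = 0.484258
t=5: π = [0.2553, 0.3030, 0.1782, 0.2635], E[r] = 0.1617, γ^t·E[r] = 0.095488, running G = 0.579746
t=6: π = [0.2553, 0.3029, 0.1782, 0.2635], E[r] = 0.1618, γ^t·E[r] = 0.085972, running G = 0.665718
t=7: π = [0.2553, 0.3029, 0.1782, 0.2635], E[r] = 0.1618, γ^t·E[r] = 0.077370, running G = 0.743088
t=8: π = [0.2553, 0.3029, 0.1782, 0.2635], E[r] = 0.1618, γ^t·E[r] = 0.069635, running G = 0.812723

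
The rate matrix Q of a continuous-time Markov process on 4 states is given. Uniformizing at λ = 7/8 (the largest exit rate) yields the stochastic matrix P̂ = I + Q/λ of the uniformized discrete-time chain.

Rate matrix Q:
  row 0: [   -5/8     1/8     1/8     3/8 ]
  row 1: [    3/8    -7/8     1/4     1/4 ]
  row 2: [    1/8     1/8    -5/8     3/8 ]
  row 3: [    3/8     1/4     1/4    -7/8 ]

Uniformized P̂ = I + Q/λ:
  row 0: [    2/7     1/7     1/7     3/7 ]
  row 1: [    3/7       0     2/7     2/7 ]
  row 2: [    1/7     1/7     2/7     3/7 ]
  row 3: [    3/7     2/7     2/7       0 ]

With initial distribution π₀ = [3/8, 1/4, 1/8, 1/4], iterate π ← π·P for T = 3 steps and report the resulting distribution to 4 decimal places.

t=0: π = [0.3750, 0.2500, 0.1250, 0.2500]
t=1: π = [0.3393, 0.1429, 0.2321, 0.2857]
t=2: π = [0.3138, 0.1633, 0.2372, 0.2857]
t=3: π = [0.3160, 0.1603, 0.2409, 0.2828]

π = [0.3160, 0.1603, 0.2409, 0.2828]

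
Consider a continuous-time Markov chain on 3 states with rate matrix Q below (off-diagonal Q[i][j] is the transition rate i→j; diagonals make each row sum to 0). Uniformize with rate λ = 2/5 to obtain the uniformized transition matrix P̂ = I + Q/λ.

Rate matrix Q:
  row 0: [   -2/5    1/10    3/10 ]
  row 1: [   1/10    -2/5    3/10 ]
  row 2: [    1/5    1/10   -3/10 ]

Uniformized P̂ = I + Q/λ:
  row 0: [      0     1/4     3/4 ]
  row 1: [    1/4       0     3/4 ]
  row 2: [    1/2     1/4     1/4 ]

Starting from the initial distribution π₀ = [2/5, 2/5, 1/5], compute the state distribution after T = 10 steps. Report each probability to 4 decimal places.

π = [0.3003, 0.2000, 0.4997]

t=0: π = [0.4000, 0.4000, 0.2000]
t=1: π = [0.2000, 0.1500, 0.6500]
t=2: π = [0.3625, 0.2125, 0.4250]
t=3: π = [0.2656, 0.1969, 0.5375]
t=4: π = [0.3180, 0.2008, 0.4813]
t=5: π = [0.2908, 0.1998, 0.5094]
t=6: π = [0.3046, 0.2000, 0.4953]
t=7: π = [0.2977, 0.2000, 0.5023]
t=8: π = [0.3012, 0.2000, 0.4988]
t=9: π = [0.2994, 0.2000, 0.5006]
t=10: π = [0.3003, 0.2000, 0.4997]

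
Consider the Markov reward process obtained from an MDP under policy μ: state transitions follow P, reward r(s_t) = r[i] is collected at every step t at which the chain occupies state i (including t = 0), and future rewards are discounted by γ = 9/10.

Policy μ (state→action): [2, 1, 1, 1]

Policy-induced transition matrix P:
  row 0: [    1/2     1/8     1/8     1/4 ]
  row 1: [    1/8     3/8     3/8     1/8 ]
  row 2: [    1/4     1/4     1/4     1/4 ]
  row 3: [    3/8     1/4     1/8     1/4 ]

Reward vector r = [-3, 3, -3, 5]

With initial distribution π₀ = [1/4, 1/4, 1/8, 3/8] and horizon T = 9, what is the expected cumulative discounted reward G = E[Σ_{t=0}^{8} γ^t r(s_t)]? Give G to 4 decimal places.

G = 2.5395

t=0: π = [0.2500, 0.2500, 0.1250, 0.3750], E[r] = 1.5000, γ^t·E[r] = 1.500000, running G = 1.500000
t=1: π = [0.3281, 0.2500, 0.2031, 0.2188], E[r] = 0.2500, γ^t·E[r] = 0.225000, running G = 1.725000
t=2: π = [0.3281, 0.2402, 0.2129, 0.2188], E[r] = 0.1914, γ^t·E[r] = 0.155039, running G = 1.880039
t=3: π = [0.3293, 0.2390, 0.2117, 0.2200], E[r] = 0.1938, γ^t·E[r] = 0.141315, running G = 2.021354
t=4: π = [0.3300, 0.2387, 0.2112, 0.2201], E[r] = 0.1932, γ^t·E[r] = 0.126783, running G = 2.148137
t=5: π = [0.3302, 0.2386, 0.2111, 0.2202], E[r] = 0.1929, γ^t·E[r] = 0.113879, running G = 2.262016
t=6: π = [0.3302, 0.2386, 0.2110, 0.2202], E[r] = 0.1927, γ^t·E[r] = 0.102423, running G = 2.364440
t=7: π = [0.3303, 0.2385, 0.2110, 0.2202], E[r] = 0.1927, γ^t·E[r] = 0.092160, running G = 2.456599
t=8: π = [0.3303, 0.2385, 0.2110, 0.2202], E[r] = 0.1927, γ^t·E[r] = 0.082937, running G = 2.539537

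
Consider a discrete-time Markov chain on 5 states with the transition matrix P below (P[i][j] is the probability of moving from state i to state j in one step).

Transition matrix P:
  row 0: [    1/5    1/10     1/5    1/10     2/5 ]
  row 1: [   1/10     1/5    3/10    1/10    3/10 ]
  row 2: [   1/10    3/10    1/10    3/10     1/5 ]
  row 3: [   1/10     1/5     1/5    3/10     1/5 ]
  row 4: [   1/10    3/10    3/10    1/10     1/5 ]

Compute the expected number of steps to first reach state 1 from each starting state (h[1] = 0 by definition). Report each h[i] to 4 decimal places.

First-step conditioning: h[1] = 0; for i ≠ 1, h[i] = 1 + Σ_k P[i][k]·h[k].
  h[0] = 1 + 1/5·h[0] + 1/5·h[2] + 1/10·h[3] + 2/5·h[4]
  h[2] = 1 + 1/10·h[0] + 1/10·h[2] + 3/10·h[3] + 1/5·h[4]
  h[3] = 1 + 1/10·h[0] + 1/5·h[2] + 3/10·h[3] + 1/5·h[4]
  h[4] = 1 + 1/10·h[0] + 3/10·h[2] + 1/10·h[3] + 1/5·h[4]
Solving the 4×4 linear system over states ≠ 1 gives exactly h = [1076/229, 0, 900/229, 990/229, 882/229] (h[1] = 0 is the target).

h = [4.6987, 0.0000, 3.9301, 4.3231, 3.8515]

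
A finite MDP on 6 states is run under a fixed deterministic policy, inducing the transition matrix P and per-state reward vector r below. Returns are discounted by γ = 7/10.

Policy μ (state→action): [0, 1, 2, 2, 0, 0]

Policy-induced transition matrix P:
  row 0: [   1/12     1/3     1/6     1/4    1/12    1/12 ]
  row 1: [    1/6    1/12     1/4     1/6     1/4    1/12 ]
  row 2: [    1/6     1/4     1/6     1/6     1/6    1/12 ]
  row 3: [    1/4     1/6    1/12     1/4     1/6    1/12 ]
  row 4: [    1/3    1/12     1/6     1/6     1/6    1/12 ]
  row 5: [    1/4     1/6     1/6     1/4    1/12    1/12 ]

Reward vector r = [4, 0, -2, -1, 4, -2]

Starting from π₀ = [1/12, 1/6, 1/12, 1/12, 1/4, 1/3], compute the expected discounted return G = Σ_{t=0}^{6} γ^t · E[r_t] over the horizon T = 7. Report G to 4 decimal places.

G = 1.9571

t=0: π = [0.0833, 0.1667, 0.0833, 0.0833, 0.2500, 0.3333], E[r] = 0.4167, γ^t·E[r] = 0.416667, running G = 0.416667
t=1: π = [0.2361, 0.1528, 0.1736, 0.2083, 0.1458, 0.0833], E[r] = 0.8056, γ^t·E[r] = 0.563889, running G = 0.980556
t=2: π = [0.1956, 0.1956, 0.1620, 0.2106, 0.1528, 0.0833], E[r] = 0.6921, γ^t·E[r] = 0.339144, running G = 1.319699
t=3: π = [0.2003, 0.1837, 0.1654, 0.2075, 0.1597, 0.0833], E[r] = 0.7352, γ^t·E[r] = 0.252188, running G = 1.571887
t=4: π = [0.2008, 0.1852, 0.1647, 0.2076, 0.1583, 0.0833], E[r] = 0.7330, γ^t·E[r] = 0.175999, running G = 1.747887
t=5: π = [0.2006, 0.1852, 0.1648, 0.2076, 0.1584, 0.0833], E[r] = 0.7320, γ^t·E[r] = 0.123032, running G = 1.870919
t=6: π = [0.2006, 0.1852, 0.1648, 0.2076, 0.1584, 0.0833], E[r] = 0.7323, γ^t·E[r] = 0.086155, running G = 1.957074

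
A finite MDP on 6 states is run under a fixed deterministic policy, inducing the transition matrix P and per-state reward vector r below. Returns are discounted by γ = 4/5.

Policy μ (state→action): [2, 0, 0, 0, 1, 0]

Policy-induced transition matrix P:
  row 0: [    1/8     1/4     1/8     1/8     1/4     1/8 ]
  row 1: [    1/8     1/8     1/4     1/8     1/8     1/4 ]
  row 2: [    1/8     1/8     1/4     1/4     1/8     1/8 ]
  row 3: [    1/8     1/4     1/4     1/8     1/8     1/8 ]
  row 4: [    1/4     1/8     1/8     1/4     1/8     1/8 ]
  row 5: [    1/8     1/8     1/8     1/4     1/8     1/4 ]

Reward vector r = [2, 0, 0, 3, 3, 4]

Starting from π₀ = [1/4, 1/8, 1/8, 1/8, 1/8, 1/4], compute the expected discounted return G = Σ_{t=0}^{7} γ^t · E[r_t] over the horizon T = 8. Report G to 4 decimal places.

t=0: π = [0.2500, 0.1250, 0.1250, 0.1250, 0.1250, 0.2500], E[r] = 2.2500, γ^t·E[r] = 2.250000, running G = 2.250000
t=1: π = [0.1406, 0.1719, 0.1719, 0.1875, 0.1563, 0.1719], E[r] = 2.0000, γ^t·E[r] = 1.600000, running G = 3.850000
t=2: π = [0.1445, 0.1660, 0.1914, 0.1875, 0.1426, 0.1680], E[r] = 1.9512, γ^t·E[r] = 1.248750, running G = 5.098750
t=3: π = [0.1428, 0.1665, 0.1931, 0.1877, 0.1431, 0.1667], E[r] = 1.9451, γ^t·E[r] = 0.995875, running G = 6.094625
t=4: π = [0.1429, 0.1663, 0.1934, 0.1879, 0.1429, 0.1667], E[r] = 1.9445, γ^t·E[r] = 0.796488, running G = 6.891113
t=5: π = [0.1429, 0.1663, 0.1935, 0.1879, 0.1429, 0.1666], E[r] = 1.9444, γ^t·E[r] = 0.637135, running G = 7.528248
t=6: π = [0.1429, 0.1663, 0.1935, 0.1879, 0.1429, 0.1666], E[r] = 1.9444, γ^t·E[r] = 0.509705, running G = 8.037952
t=7: π = [0.1429, 0.1663, 0.1935, 0.1879, 0.1429, 0.1666], E[r] = 1.9444, γ^t·E[r] = 0.407763, running G = 8.445716

G = 8.4457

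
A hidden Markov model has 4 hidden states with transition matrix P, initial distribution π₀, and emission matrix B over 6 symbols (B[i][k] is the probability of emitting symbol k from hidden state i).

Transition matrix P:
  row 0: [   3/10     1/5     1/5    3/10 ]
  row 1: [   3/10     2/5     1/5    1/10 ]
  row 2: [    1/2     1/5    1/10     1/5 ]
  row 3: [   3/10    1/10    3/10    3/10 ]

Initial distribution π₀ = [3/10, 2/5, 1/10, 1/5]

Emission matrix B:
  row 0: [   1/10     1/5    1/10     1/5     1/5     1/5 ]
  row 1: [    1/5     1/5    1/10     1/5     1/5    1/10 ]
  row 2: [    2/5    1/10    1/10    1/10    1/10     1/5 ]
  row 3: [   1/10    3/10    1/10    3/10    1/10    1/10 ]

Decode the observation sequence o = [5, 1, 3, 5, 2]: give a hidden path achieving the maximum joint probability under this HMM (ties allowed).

path = [0, 3, 3, 2, 0]

t=0: δ = [6.000e-02, 4.000e-02, 2.000e-02, 2.000e-02]  (obs o_0=5)
t=1: δ = [3.600e-03, 3.200e-03, 1.200e-03, 5.400e-03]  ψ = [0, 1, 0, 0]  (obs o_1=1)
t=2: δ = [3.240e-04, 2.560e-04, 1.620e-04, 4.860e-04]  ψ = [3, 1, 3, 3]  (obs o_2=3)
t=3: δ = [2.916e-05, 1.024e-05, 2.916e-05, 1.458e-05]  ψ = [3, 1, 3, 3]  (obs o_3=5)
t=4: δ = [1.458e-06, 5.832e-07, 5.832e-07, 8.748e-07]  ψ = [2, 0, 0, 0]  (obs o_4=2)
backtrack: best end state = 0; path = [0, 3, 3, 2, 0]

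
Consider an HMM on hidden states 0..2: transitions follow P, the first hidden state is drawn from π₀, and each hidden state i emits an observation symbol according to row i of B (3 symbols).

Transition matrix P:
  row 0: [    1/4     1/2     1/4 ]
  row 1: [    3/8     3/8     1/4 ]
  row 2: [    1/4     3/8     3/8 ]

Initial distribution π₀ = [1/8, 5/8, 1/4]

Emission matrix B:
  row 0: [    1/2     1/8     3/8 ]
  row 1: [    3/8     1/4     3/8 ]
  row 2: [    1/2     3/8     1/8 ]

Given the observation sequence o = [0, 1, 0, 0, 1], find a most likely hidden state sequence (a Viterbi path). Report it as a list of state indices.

path = [1, 2, 2, 2, 2]

t=0: δ = [6.250e-02, 2.344e-01, 1.250e-01]  (obs o_0=0)
t=1: δ = [1.099e-02, 2.197e-02, 2.197e-02]  ψ = [1, 1, 1]  (obs o_1=1)
t=2: δ = [4.120e-03, 3.090e-03, 4.120e-03]  ψ = [1, 1, 2]  (obs o_2=0)
t=3: δ = [5.794e-04, 7.725e-04, 7.725e-04]  ψ = [1, 0, 2]  (obs o_3=0)
t=4: δ = [3.621e-05, 7.242e-05, 1.086e-04]  ψ = [1, 0, 2]  (obs o_4=1)
backtrack: best end state = 2; path = [1, 2, 2, 2, 2]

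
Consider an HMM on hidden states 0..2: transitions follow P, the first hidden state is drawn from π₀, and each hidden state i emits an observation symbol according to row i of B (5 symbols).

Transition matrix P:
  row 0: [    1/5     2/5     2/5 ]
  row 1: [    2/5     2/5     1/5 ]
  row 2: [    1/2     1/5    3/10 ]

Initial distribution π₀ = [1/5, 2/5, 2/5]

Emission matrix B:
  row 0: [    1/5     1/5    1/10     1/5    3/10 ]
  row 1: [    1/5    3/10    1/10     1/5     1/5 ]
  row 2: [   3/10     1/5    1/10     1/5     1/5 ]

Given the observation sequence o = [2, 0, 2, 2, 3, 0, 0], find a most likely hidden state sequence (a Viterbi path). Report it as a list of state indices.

t=0: δ = [2.000e-02, 4.000e-02, 4.000e-02]  (obs o_0=2)
t=1: δ = [4.000e-03, 3.200e-03, 3.600e-03]  ψ = [2, 1, 2]  (obs o_1=0)
t=2: δ = [1.800e-04, 1.600e-04, 1.600e-04]  ψ = [2, 0, 0]  (obs o_2=2)
t=3: δ = [8.000e-06, 7.200e-06, 7.200e-06]  ψ = [2, 0, 0]  (obs o_3=2)
t=4: δ = [7.200e-07, 6.400e-07, 6.400e-07]  ψ = [2, 0, 0]  (obs o_4=3)
t=5: δ = [6.400e-08, 5.760e-08, 8.640e-08]  ψ = [2, 0, 0]  (obs o_5=0)
t=6: δ = [8.640e-09, 5.120e-09, 7.776e-09]  ψ = [2, 0, 2]  (obs o_6=0)
backtrack: best end state = 0; path = [2, 2, 0, 2, 0, 2, 0]

path = [2, 2, 0, 2, 0, 2, 0]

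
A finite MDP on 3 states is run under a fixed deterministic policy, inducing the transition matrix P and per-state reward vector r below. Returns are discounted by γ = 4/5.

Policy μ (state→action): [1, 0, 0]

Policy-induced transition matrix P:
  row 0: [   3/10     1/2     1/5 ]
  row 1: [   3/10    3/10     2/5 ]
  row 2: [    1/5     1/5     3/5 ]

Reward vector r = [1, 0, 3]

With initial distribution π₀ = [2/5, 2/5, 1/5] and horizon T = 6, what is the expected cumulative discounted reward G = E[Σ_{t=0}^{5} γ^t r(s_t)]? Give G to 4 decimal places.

t=0: π = [0.4000, 0.4000, 0.2000], E[r] = 1.0000, γ^t·E[r] = 1.000000, running G = 1.000000
t=1: π = [0.2800, 0.3600, 0.3600], E[r] = 1.3600, γ^t·E[r] = 1.088000, running G = 2.088000
t=2: π = [0.2640, 0.3200, 0.4160], E[r] = 1.5120, γ^t·E[r] = 0.967680, running G = 3.055680
t=3: π = [0.2584, 0.3112, 0.4304], E[r] = 1.5496, γ^t·E[r] = 0.793395, running G = 3.849075
t=4: π = [0.2570, 0.3086, 0.4344], E[r] = 1.5602, γ^t·E[r] = 0.639042, running G = 4.488117
t=5: π = [0.2566, 0.3080, 0.4355], E[r] = 1.5630, γ^t·E[r] = 0.512172, running G = 5.000288

G = 5.0003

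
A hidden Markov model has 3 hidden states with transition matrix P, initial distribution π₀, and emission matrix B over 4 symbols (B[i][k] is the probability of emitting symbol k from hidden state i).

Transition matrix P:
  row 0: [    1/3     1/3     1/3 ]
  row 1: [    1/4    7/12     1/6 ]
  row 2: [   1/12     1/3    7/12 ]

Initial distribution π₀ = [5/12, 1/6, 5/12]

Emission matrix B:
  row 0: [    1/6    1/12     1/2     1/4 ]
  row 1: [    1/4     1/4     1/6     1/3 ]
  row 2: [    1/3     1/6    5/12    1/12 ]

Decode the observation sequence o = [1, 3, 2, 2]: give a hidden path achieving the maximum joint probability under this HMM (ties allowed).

t=0: δ = [3.472e-02, 4.167e-02, 6.944e-02]  (obs o_0=1)
t=1: δ = [2.894e-03, 8.102e-03, 3.376e-03]  ψ = [0, 1, 2]  (obs o_1=3)
t=2: δ = [1.013e-03, 7.877e-04, 8.205e-04]  ψ = [1, 1, 2]  (obs o_2=2)
t=3: δ = [1.688e-04, 7.658e-05, 1.994e-04]  ψ = [0, 1, 2]  (obs o_3=2)
backtrack: best end state = 2; path = [2, 2, 2, 2]

path = [2, 2, 2, 2]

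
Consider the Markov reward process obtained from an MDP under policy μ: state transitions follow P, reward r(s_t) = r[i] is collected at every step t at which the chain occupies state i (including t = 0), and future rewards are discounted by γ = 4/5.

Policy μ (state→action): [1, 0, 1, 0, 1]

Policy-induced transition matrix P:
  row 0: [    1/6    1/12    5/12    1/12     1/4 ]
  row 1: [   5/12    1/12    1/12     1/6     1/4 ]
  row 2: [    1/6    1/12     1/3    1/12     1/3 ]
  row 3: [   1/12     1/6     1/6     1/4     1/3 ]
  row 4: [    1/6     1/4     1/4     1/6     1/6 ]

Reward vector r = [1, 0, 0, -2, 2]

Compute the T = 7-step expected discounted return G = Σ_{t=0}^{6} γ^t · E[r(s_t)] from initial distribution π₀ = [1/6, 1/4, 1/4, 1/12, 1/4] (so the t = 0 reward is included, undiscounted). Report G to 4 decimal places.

t=0: π = [0.1667, 0.2500, 0.2500, 0.0833, 0.2500], E[r] = 0.5000, γ^t·E[r] = 0.500000, running G = 0.500000
t=1: π = [0.2222, 0.1319, 0.2500, 0.1389, 0.2569], E[r] = 0.4583, γ^t·E[r] = 0.366667, running G = 0.866667
t=2: π = [0.1881, 0.1377, 0.2743, 0.1389, 0.2610], E[r] = 0.4323, γ^t·E[r] = 0.276667, running G = 1.143333
t=3: π = [0.1895, 0.1384, 0.2697, 0.1397, 0.2627], E[r] = 0.4355, γ^t·E[r] = 0.222963, running G = 1.366296
t=4: π = [0.1896, 0.1388, 0.2694, 0.1400, 0.2622], E[r] = 0.4340, γ^t·E[r] = 0.177763, running G = 1.544059
t=5: π = [0.1897, 0.1387, 0.2693, 0.1401, 0.2623], E[r] = 0.4340, γ^t·E[r] = 0.142225, running G = 1.686284
t=6: π = [0.1897, 0.1387, 0.2693, 0.1401, 0.2623], E[r] = 0.4340, γ^t·E[r] = 0.113768, running G = 1.800052

G = 1.8001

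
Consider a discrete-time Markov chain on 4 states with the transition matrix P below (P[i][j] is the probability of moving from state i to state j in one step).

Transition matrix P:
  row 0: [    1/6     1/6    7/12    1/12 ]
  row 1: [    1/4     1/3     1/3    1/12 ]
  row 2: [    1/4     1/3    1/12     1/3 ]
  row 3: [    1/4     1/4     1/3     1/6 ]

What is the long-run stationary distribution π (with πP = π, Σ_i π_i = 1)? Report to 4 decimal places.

π = [0.2308, 0.2802, 0.3128, 0.1762]

Balance equations π_j = Σ_i π_i·P[i][j]:
  π_0 = 1/6·π_0 + 1/4·π_1 + 1/4·π_2 + 1/4·π_3
  π_1 = 1/6·π_0 + 1/3·π_1 + 1/3·π_2 + 1/4·π_3
  π_2 = 7/12·π_0 + 1/3·π_1 + 1/12·π_2 + 1/3·π_3
  normalize: π_0 + π_1 + π_2 + π_3 = 1
Solving the linear system gives exactly π = [3/13, 601/2145, 61/195, 126/715].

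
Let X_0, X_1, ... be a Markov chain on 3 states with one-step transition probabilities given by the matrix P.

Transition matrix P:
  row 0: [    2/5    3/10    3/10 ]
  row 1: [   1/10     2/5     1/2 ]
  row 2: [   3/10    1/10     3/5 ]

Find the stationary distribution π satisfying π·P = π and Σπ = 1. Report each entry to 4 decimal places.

π = [0.2836, 0.2239, 0.4925]

Balance equations π_j = Σ_i π_i·P[i][j]:
  π_0 = 2/5·π_0 + 1/10·π_1 + 3/10·π_2
  π_1 = 3/10·π_0 + 2/5·π_1 + 1/10·π_2
  normalize: π_0 + π_1 + π_2 = 1
Solving the linear system gives exactly π = [19/67, 15/67, 33/67].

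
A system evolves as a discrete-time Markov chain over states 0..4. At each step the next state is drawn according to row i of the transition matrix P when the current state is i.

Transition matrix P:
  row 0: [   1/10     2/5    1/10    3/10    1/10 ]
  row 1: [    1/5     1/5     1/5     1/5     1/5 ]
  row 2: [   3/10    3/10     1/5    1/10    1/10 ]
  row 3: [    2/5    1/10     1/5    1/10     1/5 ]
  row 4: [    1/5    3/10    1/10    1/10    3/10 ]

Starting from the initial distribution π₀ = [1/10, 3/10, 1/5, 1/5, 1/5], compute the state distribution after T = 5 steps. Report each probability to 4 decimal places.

t=0: π = [0.1000, 0.3000, 0.2000, 0.2000, 0.2000]
t=1: π = [0.2500, 0.2400, 0.1700, 0.1500, 0.1900]
t=2: π = [0.2220, 0.2710, 0.1560, 0.1740, 0.1770]
t=3: π = [0.2282, 0.2603, 0.1601, 0.1715, 0.1799]
t=4: π = [0.2275, 0.2625, 0.1592, 0.1717, 0.1792]
t=5: π = [0.2275, 0.2622, 0.1593, 0.1717, 0.1792]

π = [0.2275, 0.2622, 0.1593, 0.1717, 0.1792]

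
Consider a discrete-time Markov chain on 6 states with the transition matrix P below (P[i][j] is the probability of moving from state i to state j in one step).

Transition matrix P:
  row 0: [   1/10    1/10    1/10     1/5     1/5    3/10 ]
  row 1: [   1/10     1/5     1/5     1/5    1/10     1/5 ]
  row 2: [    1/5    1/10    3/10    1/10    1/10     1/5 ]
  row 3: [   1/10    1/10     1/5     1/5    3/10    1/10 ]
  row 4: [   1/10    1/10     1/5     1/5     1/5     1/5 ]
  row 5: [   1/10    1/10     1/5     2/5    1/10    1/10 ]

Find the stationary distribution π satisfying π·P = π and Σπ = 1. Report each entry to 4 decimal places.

π = [0.1209, 0.1111, 0.2088, 0.2138, 0.1721, 0.1734]

Balance equations π_j = Σ_i π_i·P[i][j]:
  π_0 = 1/10·π_0 + 1/10·π_1 + 1/5·π_2 + 1/10·π_3 + 1/10·π_4 + 1/10·π_5
  π_1 = 1/10·π_0 + 1/5·π_1 + 1/10·π_2 + 1/10·π_3 + 1/10·π_4 + 1/10·π_5
  π_2 = 1/10·π_0 + 1/5·π_1 + 3/10·π_2 + 1/5·π_3 + 1/5·π_4 + 1/5·π_5
  π_3 = 1/5·π_0 + 1/5·π_1 + 1/10·π_2 + 1/5·π_3 + 1/5·π_4 + 2/5·π_5
  π_4 = 1/5·π_0 + 1/10·π_1 + 1/10·π_2 + 3/10·π_3 + 1/5·π_4 + 1/10·π_5
  normalize: π_0 + π_1 + π_2 + π_3 + π_4 + π_5 = 1
Solving the linear system gives exactly π = [11/91, 1/9, 19/91, 2179/10192, 607/3528, 1767/10192].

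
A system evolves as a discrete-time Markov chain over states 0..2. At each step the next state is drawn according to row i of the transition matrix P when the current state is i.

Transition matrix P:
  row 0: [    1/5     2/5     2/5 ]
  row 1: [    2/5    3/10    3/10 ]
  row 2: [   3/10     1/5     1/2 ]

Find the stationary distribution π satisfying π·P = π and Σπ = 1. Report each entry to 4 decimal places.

π = [0.2990, 0.2887, 0.4124]

Balance equations π_j = Σ_i π_i·P[i][j]:
  π_0 = 1/5·π_0 + 2/5·π_1 + 3/10·π_2
  π_1 = 2/5·π_0 + 3/10·π_1 + 1/5·π_2
  normalize: π_0 + π_1 + π_2 = 1
Solving the linear system gives exactly π = [29/97, 28/97, 40/97].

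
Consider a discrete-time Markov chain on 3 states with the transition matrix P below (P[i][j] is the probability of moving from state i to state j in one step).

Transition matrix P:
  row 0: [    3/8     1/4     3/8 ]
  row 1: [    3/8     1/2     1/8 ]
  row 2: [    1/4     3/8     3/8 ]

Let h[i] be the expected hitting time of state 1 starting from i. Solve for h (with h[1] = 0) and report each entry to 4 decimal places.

h = [3.3684, 0.0000, 2.9474]

First-step conditioning: h[1] = 0; for i ≠ 1, h[i] = 1 + Σ_k P[i][k]·h[k].
  h[0] = 1 + 3/8·h[0] + 3/8·h[2]
  h[2] = 1 + 1/4·h[0] + 3/8·h[2]
Solving the 2×2 linear system over states ≠ 1 gives exactly h = [64/19, 0, 56/19] (h[1] = 0 is the target).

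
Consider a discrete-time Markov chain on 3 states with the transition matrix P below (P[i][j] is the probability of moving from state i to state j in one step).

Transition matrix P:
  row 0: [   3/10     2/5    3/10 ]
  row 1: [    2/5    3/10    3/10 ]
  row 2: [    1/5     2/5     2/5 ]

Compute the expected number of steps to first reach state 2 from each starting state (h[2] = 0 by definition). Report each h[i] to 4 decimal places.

First-step conditioning: h[2] = 0; for i ≠ 2, h[i] = 1 + Σ_k P[i][k]·h[k].
  h[0] = 1 + 3/10·h[0] + 2/5·h[1]
  h[1] = 1 + 2/5·h[0] + 3/10·h[1]
Solving the 2×2 linear system over states ≠ 2 gives exactly h = [10/3, 10/3, 0] (h[2] = 0 is the target).

h = [3.3333, 3.3333, 0.0000]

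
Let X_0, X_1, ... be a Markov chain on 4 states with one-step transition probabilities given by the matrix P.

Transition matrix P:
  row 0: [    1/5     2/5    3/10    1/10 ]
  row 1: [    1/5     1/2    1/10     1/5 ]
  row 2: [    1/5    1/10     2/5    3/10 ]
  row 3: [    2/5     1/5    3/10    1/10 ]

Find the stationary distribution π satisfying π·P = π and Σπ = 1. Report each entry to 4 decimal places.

π = [0.2368, 0.3158, 0.2632, 0.1842]

Balance equations π_j = Σ_i π_i·P[i][j]:
  π_0 = 1/5·π_0 + 1/5·π_1 + 1/5·π_2 + 2/5·π_3
  π_1 = 2/5·π_0 + 1/2·π_1 + 1/10·π_2 + 1/5·π_3
  π_2 = 3/10·π_0 + 1/10·π_1 + 2/5·π_2 + 3/10·π_3
  normalize: π_0 + π_1 + π_2 + π_3 = 1
Solving the linear system gives exactly π = [9/38, 6/19, 5/19, 7/38].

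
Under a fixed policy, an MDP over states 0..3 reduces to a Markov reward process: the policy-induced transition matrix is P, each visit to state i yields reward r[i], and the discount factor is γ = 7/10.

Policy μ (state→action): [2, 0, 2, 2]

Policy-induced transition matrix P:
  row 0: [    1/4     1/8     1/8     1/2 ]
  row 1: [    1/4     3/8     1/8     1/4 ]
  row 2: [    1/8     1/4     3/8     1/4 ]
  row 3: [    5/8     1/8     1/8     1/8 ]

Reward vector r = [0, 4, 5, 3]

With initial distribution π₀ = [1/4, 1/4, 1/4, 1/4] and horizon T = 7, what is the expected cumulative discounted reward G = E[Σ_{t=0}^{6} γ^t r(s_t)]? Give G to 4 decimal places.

G = 8.2913

t=0: π = [0.2500, 0.2500, 0.2500, 0.2500], E[r] = 3.0000, γ^t·E[r] = 3.000000, running G = 3.000000
t=1: π = [0.3125, 0.2188, 0.1875, 0.2813], E[r] = 2.6563, γ^t·E[r] = 1.859375, running G = 4.859375
t=2: π = [0.3320, 0.2031, 0.1719, 0.2930], E[r] = 2.5508, γ^t·E[r] = 1.249883, running G = 6.109258
t=3: π = [0.3384, 0.1973, 0.1680, 0.2964], E[r] = 2.5181, γ^t·E[r] = 0.863697, running G = 6.972955
t=4: π = [0.3401, 0.1953, 0.1670, 0.2975], E[r] = 2.5089, γ^t·E[r] = 0.602375, running G = 7.575329
t=5: π = [0.3407, 0.1947, 0.1667, 0.2978], E[r] = 2.5061, γ^t·E[r] = 0.421197, running G = 7.996526
t=6: π = [0.3408, 0.1945, 0.1667, 0.2979], E[r] = 2.5053, γ^t·E[r] = 0.294752, running G = 8.291278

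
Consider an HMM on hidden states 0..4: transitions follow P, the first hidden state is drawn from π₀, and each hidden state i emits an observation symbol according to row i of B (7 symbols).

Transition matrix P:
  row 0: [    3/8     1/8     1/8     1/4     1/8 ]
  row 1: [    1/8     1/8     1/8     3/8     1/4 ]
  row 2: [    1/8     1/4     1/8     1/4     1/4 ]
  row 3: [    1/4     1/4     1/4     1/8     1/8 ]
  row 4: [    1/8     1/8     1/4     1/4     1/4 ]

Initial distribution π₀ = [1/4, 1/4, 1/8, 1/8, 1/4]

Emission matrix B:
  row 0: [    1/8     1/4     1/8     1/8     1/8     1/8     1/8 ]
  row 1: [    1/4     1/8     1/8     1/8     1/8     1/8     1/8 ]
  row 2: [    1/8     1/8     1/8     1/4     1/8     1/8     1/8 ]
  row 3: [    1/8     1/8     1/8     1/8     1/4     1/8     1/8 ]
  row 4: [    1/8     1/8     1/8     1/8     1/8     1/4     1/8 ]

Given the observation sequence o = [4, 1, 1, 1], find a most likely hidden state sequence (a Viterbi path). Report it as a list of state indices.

path = [0, 0, 0, 0]

t=0: δ = [3.125e-02, 3.125e-02, 1.562e-02, 3.125e-02, 3.125e-02]  (obs o_0=4)
t=1: δ = [2.930e-03, 9.766e-04, 9.766e-04, 1.465e-03, 9.766e-04]  ψ = [0, 3, 3, 1, 1]  (obs o_1=1)
t=2: δ = [2.747e-04, 4.578e-05, 4.578e-05, 9.155e-05, 4.578e-05]  ψ = [0, 0, 0, 0, 0]  (obs o_2=1)
t=3: δ = [2.575e-05, 4.292e-06, 4.292e-06, 8.583e-06, 4.292e-06]  ψ = [0, 0, 0, 0, 0]  (obs o_3=1)
backtrack: best end state = 0; path = [0, 0, 0, 0]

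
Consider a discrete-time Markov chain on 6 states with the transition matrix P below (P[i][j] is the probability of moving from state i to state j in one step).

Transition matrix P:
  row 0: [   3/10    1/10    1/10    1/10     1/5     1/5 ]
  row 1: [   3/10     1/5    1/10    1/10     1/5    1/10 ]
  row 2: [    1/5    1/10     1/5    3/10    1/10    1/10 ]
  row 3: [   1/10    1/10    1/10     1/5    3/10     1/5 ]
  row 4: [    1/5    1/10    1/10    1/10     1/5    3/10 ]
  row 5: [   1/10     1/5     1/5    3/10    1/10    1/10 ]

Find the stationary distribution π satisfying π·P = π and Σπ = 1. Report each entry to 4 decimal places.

Balance equations π_j = Σ_i π_i·P[i][j]:
  π_0 = 3/10·π_0 + 3/10·π_1 + 1/5·π_2 + 1/10·π_3 + 1/5·π_4 + 1/10·π_5
  π_1 = 1/10·π_0 + 1/5·π_1 + 1/10·π_2 + 1/10·π_3 + 1/10·π_4 + 1/5·π_5
  π_2 = 1/10·π_0 + 1/10·π_1 + 1/5·π_2 + 1/10·π_3 + 1/10·π_4 + 1/5·π_5
  π_3 = 1/10·π_0 + 1/10·π_1 + 3/10·π_2 + 1/5·π_3 + 1/10·π_4 + 3/10·π_5
  π_4 = 1/5·π_0 + 1/5·π_1 + 1/10·π_2 + 3/10·π_3 + 1/5·π_4 + 1/10·π_5
  normalize: π_0 + π_1 + π_2 + π_3 + π_4 + π_5 = 1
Solving the linear system gives exactly π = [226/1145, 299/2290, 299/2290, 41/229, 429/2290, 401/2290].

π = [0.1974, 0.1306, 0.1306, 0.1790, 0.1873, 0.1751]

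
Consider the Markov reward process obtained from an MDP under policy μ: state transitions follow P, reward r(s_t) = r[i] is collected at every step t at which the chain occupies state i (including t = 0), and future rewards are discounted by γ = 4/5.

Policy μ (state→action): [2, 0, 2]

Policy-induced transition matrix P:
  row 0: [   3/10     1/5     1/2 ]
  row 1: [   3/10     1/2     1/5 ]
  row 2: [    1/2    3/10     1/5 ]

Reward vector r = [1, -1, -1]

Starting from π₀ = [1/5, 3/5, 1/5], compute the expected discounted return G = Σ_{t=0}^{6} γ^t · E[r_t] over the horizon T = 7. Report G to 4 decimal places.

t=0: π = [0.2000, 0.6000, 0.2000], E[r] = -0.6000, γ^t·E[r] = -0.600000, running G = -0.600000
t=1: π = [0.3400, 0.4000, 0.2600], E[r] = -0.3200, γ^t·E[r] = -0.256000, running G = -0.856000
t=2: π = [0.3520, 0.3460, 0.3020], E[r] = -0.2960, γ^t·E[r] = -0.189440, running G = -1.045440
t=3: π = [0.3604, 0.3340, 0.3056], E[r] = -0.2792, γ^t·E[r] = -0.142950, running G = -1.188390
t=4: π = [0.3611, 0.3308, 0.3081], E[r] = -0.2778, γ^t·E[r] = -0.113770, running G = -1.302161
t=5: π = [0.3616, 0.3300, 0.3083], E[r] = -0.2768, γ^t·E[r] = -0.090686, running G = -1.392847
t=6: π = [0.3617, 0.3298, 0.3085], E[r] = -0.2767, γ^t·E[r] = -0.072526, running G = -1.465373

G = -1.4654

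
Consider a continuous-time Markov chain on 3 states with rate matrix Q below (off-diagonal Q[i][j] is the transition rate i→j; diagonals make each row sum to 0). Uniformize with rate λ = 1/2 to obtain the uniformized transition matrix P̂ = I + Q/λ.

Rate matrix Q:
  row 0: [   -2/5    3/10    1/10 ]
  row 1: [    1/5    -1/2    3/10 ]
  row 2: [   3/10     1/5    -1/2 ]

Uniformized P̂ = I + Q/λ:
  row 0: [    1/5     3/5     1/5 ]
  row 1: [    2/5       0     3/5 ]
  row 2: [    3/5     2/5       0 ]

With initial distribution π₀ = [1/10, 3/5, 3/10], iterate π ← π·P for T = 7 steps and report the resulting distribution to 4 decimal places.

π = [0.3791, 0.3410, 0.2799]

t=0: π = [0.1000, 0.6000, 0.3000]
t=1: π = [0.4400, 0.1800, 0.3800]
t=2: π = [0.3880, 0.4160, 0.1960]
t=3: π = [0.3616, 0.3112, 0.3272]
t=4: π = [0.3931, 0.3478, 0.2590]
t=5: π = [0.3732, 0.3395, 0.2873]
t=6: π = [0.3828, 0.3388, 0.2783]
t=7: π = [0.3791, 0.3410, 0.2799]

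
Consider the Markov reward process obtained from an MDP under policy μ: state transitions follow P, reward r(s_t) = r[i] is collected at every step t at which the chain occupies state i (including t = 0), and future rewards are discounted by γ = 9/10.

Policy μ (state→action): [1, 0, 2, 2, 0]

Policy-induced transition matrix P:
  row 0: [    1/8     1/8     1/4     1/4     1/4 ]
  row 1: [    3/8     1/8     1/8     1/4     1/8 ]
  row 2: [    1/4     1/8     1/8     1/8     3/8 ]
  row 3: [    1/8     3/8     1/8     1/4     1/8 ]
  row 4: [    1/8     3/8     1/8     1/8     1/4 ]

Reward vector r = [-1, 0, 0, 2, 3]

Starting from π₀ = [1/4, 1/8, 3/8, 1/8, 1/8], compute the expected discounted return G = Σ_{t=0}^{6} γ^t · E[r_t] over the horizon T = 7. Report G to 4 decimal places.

t=0: π = [0.2500, 0.1250, 0.3750, 0.1250, 0.1250], E[r] = 0.3750, γ^t·E[r] = 0.375000, running G = 0.375000
t=1: π = [0.2031, 0.1875, 0.1563, 0.1875, 0.2656], E[r] = 0.9688, γ^t·E[r] = 0.871875, running G = 1.246875
t=2: π = [0.1914, 0.2383, 0.1504, 0.1973, 0.2227], E[r] = 0.8711, γ^t·E[r] = 0.705586, running G = 1.952461
t=3: π = [0.2034, 0.2300, 0.1489, 0.2034, 0.2144], E[r] = 0.8464, γ^t·E[r] = 0.617052, running G = 2.569512
t=4: π = [0.2011, 0.2294, 0.1504, 0.2046, 0.2144], E[r] = 0.8514, γ^t·E[r] = 0.558610, running G = 3.128122
t=5: π = [0.2012, 0.2298, 0.1501, 0.2044, 0.2146], E[r] = 0.8513, γ^t·E[r] = 0.502668, running G = 3.630790
t=6: π = [0.2012, 0.2297, 0.1501, 0.2044, 0.2145], E[r] = 0.8511, γ^t·E[r] = 0.452318, running G = 4.083108

G = 4.0831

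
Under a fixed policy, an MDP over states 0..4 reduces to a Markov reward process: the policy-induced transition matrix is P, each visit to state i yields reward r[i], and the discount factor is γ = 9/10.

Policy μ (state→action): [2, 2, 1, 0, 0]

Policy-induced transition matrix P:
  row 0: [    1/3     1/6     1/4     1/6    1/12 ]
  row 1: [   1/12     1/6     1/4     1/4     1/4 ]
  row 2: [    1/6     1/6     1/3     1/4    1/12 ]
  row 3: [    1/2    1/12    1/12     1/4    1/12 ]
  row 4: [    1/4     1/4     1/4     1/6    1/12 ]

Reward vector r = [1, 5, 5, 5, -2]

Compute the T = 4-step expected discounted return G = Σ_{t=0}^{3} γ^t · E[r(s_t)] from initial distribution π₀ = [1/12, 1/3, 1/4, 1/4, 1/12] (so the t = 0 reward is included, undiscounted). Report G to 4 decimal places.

t=0: π = [0.0833, 0.3333, 0.2500, 0.2500, 0.0833], E[r] = 4.0833, γ^t·E[r] = 4.083333, running G = 4.083333
t=1: π = [0.2431, 0.1528, 0.2292, 0.2361, 0.1389], E[r] = 3.0556, γ^t·E[r] = 2.750000, running G = 6.833333
t=2: π = [0.2847, 0.1586, 0.2297, 0.2182, 0.1088], E[r] = 3.0995, γ^t·E[r] = 2.510625, running G = 9.343958
t=3: π = [0.2827, 0.1576, 0.2328, 0.2172, 0.1098], E[r] = 3.1009, γ^t·E[r] = 2.260547, running G = 11.604505

G = 11.6045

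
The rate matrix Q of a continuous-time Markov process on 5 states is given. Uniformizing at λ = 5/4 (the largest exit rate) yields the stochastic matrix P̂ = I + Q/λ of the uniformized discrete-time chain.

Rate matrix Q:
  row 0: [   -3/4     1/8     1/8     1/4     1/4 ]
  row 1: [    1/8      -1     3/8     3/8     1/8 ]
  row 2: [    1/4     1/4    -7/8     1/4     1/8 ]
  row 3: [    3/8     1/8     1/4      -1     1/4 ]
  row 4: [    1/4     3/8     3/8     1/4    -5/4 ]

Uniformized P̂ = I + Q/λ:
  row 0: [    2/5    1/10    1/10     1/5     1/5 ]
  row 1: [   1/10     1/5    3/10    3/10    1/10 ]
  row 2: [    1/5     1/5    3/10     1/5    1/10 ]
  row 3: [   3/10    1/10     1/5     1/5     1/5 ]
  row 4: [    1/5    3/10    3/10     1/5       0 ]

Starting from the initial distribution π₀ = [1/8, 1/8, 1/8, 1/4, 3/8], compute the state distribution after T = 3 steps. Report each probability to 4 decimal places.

π = [0.2553, 0.1666, 0.2283, 0.2165, 0.1334]

t=0: π = [0.1250, 0.1250, 0.1250, 0.2500, 0.3750]
t=1: π = [0.2375, 0.2000, 0.2500, 0.2125, 0.1000]
t=2: π = [0.2488, 0.1650, 0.2313, 0.2200, 0.1350]
t=3: π = [0.2553, 0.1666, 0.2283, 0.2165, 0.1334]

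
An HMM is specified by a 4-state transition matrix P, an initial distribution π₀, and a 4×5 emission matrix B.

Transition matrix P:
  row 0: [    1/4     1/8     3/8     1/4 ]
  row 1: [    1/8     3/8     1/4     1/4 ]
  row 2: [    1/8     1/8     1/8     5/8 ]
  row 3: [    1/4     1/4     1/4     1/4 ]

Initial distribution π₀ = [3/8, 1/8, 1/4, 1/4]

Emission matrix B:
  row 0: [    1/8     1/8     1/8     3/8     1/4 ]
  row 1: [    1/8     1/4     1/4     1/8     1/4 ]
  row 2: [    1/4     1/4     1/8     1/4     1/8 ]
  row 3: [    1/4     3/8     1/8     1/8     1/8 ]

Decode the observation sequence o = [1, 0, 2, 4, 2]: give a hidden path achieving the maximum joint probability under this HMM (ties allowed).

path = [2, 3, 1, 1, 1]

t=0: δ = [4.688e-02, 3.125e-02, 6.250e-02, 9.375e-02]  (obs o_0=1)
t=1: δ = [2.930e-03, 2.930e-03, 5.859e-03, 9.766e-03]  ψ = [3, 3, 3, 2]  (obs o_1=0)
t=2: δ = [3.052e-04, 6.104e-04, 3.052e-04, 4.578e-04]  ψ = [3, 3, 3, 2]  (obs o_2=2)
t=3: δ = [2.861e-05, 5.722e-05, 1.907e-05, 2.384e-05]  ψ = [3, 1, 1, 2]  (obs o_3=4)
t=4: δ = [8.941e-07, 5.364e-06, 1.788e-06, 1.788e-06]  ψ = [0, 1, 1, 1]  (obs o_4=2)
backtrack: best end state = 1; path = [2, 3, 1, 1, 1]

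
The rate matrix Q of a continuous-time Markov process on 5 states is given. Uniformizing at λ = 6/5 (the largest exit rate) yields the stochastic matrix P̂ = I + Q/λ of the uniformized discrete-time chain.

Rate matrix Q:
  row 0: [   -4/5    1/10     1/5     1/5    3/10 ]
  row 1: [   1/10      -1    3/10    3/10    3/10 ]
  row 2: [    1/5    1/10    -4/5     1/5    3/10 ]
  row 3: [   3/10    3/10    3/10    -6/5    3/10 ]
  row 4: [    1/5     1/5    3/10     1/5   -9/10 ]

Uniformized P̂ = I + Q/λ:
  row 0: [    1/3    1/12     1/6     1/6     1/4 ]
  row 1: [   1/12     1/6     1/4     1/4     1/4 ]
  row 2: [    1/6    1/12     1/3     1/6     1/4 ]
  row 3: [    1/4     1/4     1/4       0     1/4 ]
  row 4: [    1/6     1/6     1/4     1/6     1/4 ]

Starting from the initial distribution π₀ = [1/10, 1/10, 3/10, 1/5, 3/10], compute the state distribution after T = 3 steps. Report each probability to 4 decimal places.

π = [0.2009, 0.1418, 0.2549, 0.1524, 0.2500]

t=0: π = [0.1000, 0.1000, 0.3000, 0.2000, 0.3000]
t=1: π = [0.1917, 0.1500, 0.2667, 0.1417, 0.2500]
t=2: π = [0.1979, 0.1403, 0.2563, 0.1556, 0.2500]
t=3: π = [0.2009, 0.1418, 0.2549, 0.1524, 0.2500]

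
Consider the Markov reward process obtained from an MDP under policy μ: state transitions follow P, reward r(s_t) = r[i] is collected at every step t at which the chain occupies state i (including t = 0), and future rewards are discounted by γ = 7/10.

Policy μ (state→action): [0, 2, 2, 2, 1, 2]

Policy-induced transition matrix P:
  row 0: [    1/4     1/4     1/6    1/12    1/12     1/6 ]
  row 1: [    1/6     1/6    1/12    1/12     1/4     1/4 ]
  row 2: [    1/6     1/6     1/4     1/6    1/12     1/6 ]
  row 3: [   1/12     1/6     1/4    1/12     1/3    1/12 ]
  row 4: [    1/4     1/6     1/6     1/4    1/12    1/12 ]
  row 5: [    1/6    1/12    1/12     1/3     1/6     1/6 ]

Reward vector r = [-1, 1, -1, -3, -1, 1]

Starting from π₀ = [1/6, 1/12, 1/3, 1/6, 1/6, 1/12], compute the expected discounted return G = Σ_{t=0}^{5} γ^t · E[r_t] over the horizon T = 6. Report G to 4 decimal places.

G = -2.3170

t=0: π = [0.1667, 0.0833, 0.3333, 0.1667, 0.1667, 0.0833], E[r] = -1.0000, γ^t·E[r] = -1.000000, running G = -1.000000
t=1: π = [0.1806, 0.1736, 0.1944, 0.1597, 0.1458, 0.1458], E[r] = -0.6806, γ^t·E[r] = -0.476389, running G = -1.476389
t=2: π = [0.1806, 0.1696, 0.1696, 0.1603, 0.1644, 0.1557], E[r] = -0.6701, γ^t·E[r] = -0.328368, running G = -1.804757
t=3: π = [0.1821, 0.1687, 0.1671, 0.1638, 0.1646, 0.1537], E[r] = -0.6826, γ^t·E[r] = -0.234125, running G = -2.038882
t=4: π = [0.1819, 0.1690, 0.1674, 0.1631, 0.1652, 0.1534], E[r] = -0.6815, γ^t·E[r] = -0.163625, running G = -2.202507
t=5: π = [0.1820, 0.1690, 0.1673, 0.1632, 0.1651, 0.1534], E[r] = -0.6814, γ^t·E[r] = -0.114529, running G = -2.317037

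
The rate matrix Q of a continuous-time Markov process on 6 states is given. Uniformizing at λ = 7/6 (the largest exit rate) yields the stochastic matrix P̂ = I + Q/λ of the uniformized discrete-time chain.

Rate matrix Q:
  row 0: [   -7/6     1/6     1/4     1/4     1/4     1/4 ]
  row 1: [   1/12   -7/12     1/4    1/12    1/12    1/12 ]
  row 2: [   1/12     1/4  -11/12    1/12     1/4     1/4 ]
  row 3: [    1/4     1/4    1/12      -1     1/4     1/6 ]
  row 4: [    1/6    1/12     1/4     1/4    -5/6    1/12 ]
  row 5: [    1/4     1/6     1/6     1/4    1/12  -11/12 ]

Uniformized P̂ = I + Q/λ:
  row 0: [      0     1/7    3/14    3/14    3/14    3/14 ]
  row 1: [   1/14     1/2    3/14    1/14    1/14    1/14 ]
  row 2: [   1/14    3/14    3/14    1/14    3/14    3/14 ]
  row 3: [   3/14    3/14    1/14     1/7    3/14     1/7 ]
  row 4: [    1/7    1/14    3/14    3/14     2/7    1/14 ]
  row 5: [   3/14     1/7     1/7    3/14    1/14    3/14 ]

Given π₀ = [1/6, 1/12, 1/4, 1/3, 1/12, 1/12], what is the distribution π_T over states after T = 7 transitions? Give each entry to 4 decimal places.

π = [0.1167, 0.2394, 0.1834, 0.1437, 0.1716, 0.1453]

t=0: π = [0.1667, 0.0833, 0.2500, 0.3333, 0.0833, 0.0833]
t=1: π = [0.1250, 0.2083, 0.1607, 0.1429, 0.1964, 0.1667]
t=2: π = [0.1207, 0.2249, 0.1820, 0.1514, 0.1747, 0.1463]
t=3: π = [0.1178, 0.2345, 0.1822, 0.1453, 0.1737, 0.1464]
t=4: π = [0.1171, 0.2376, 0.1831, 0.1444, 0.1723, 0.1456]
t=5: π = [0.1168, 0.2388, 0.1833, 0.1439, 0.1719, 0.1454]
t=6: π = [0.1167, 0.2392, 0.1833, 0.1437, 0.1717, 0.1453]
t=7: π = [0.1167, 0.2394, 0.1834, 0.1437, 0.1716, 0.1453]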